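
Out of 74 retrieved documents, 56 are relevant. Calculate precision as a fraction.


Precision = relevant_retrieved / total_retrieved
= 56 / 74
= 56 / (56 + 18)
= 28/37

28/37


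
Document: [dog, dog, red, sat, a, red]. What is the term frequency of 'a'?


Document has 6 words
Scanning for 'a':
Found at positions: [4]
Count = 1

1


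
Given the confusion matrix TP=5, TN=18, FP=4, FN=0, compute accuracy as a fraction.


Accuracy = (TP + TN) / (TP + TN + FP + FN)
TP + TN = 5 + 18 = 23
Total = 5 + 18 + 4 + 0 = 27
Accuracy = 23 / 27 = 23/27

23/27


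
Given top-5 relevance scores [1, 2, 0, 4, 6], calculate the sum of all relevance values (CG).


Cumulative Gain = sum of relevance scores
Position 1: rel=1, running sum=1
Position 2: rel=2, running sum=3
Position 3: rel=0, running sum=3
Position 4: rel=4, running sum=7
Position 5: rel=6, running sum=13
CG = 13

13


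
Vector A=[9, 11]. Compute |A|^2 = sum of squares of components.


|A|^2 = sum of squared components
A[0]^2 = 9^2 = 81
A[1]^2 = 11^2 = 121
Sum = 81 + 121 = 202

202


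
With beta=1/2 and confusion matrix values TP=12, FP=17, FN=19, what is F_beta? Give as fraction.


P = TP/(TP+FP) = 12/29 = 12/29
R = TP/(TP+FN) = 12/31 = 12/31
beta^2 = 1/2^2 = 1/4
(1 + beta^2) = 5/4
Numerator = (1+beta^2)*P*R = 180/899
Denominator = beta^2*P + R = 3/29 + 12/31 = 441/899
F_beta = 20/49

20/49


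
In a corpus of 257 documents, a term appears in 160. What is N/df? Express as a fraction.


IDF ratio = N / df
= 257 / 160
= 257/160

257/160


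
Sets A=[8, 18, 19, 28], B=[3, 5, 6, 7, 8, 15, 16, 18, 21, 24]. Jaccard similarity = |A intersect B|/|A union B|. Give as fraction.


A intersect B = [8, 18]
|A intersect B| = 2
A union B = [3, 5, 6, 7, 8, 15, 16, 18, 19, 21, 24, 28]
|A union B| = 12
Jaccard = 2/12 = 1/6

1/6


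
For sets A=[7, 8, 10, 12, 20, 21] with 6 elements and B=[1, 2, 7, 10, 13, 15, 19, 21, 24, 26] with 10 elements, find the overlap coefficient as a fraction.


A intersect B = [7, 10, 21]
|A intersect B| = 3
min(|A|, |B|) = min(6, 10) = 6
Overlap = 3 / 6 = 1/2

1/2


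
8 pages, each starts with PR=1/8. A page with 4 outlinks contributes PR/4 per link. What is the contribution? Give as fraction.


Initial PR = 1/8 = 1/8
Outlinks = 4
Contribution per link = PR / outlinks
= 1/8 / 4
= 1/32

1/32


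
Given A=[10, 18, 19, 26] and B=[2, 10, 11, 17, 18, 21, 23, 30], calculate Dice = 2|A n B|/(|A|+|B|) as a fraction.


A intersect B = [10, 18]
|A intersect B| = 2
|A| = 4, |B| = 8
Dice = 2*2 / (4+8)
= 4 / 12 = 1/3

1/3


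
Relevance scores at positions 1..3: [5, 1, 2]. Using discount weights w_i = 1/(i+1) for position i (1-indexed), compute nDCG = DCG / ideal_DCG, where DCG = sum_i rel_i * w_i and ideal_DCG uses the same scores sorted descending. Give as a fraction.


Position discount weights w_i = 1/(i+1) for i=1..3:
Weights = [1/2, 1/3, 1/4]
Actual relevance: [5, 1, 2]
DCG = 5/2 + 1/3 + 2/4 = 10/3
Ideal relevance (sorted desc): [5, 2, 1]
Ideal DCG = 5/2 + 2/3 + 1/4 = 41/12
nDCG = DCG / ideal_DCG = 10/3 / 41/12 = 40/41

40/41


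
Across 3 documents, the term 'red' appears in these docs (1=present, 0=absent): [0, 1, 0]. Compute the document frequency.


Checking each document for 'red':
Doc 1: absent
Doc 2: present
Doc 3: absent
df = sum of presences = 0 + 1 + 0 = 1

1


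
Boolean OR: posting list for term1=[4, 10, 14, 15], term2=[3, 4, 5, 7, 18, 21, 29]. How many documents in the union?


Boolean OR: find union of posting lists
term1 docs: [4, 10, 14, 15]
term2 docs: [3, 4, 5, 7, 18, 21, 29]
Union: [3, 4, 5, 7, 10, 14, 15, 18, 21, 29]
|union| = 10

10


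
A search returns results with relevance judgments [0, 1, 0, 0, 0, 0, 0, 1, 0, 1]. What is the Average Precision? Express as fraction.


Computing P@k for each relevant position:
Position 1: not relevant
Position 2: relevant, P@2 = 1/2 = 1/2
Position 3: not relevant
Position 4: not relevant
Position 5: not relevant
Position 6: not relevant
Position 7: not relevant
Position 8: relevant, P@8 = 2/8 = 1/4
Position 9: not relevant
Position 10: relevant, P@10 = 3/10 = 3/10
Sum of P@k = 1/2 + 1/4 + 3/10 = 21/20
AP = 21/20 / 3 = 7/20

7/20


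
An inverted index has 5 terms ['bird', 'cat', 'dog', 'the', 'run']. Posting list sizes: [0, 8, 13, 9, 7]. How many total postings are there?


Summing posting list sizes:
'bird': 0 postings
'cat': 8 postings
'dog': 13 postings
'the': 9 postings
'run': 7 postings
Total = 0 + 8 + 13 + 9 + 7 = 37

37


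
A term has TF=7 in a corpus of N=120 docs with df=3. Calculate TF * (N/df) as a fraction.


TF * (N/df)
= 7 * (120/3)
= 7 * 40
= 280

280


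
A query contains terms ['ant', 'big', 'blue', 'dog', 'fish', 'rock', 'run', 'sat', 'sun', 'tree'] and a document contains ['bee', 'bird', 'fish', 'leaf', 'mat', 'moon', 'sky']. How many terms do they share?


Query terms: ['ant', 'big', 'blue', 'dog', 'fish', 'rock', 'run', 'sat', 'sun', 'tree']
Document terms: ['bee', 'bird', 'fish', 'leaf', 'mat', 'moon', 'sky']
Common terms: ['fish']
Overlap count = 1

1


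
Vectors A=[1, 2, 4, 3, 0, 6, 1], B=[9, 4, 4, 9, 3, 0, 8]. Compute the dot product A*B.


Dot product = sum of element-wise products
A[0]*B[0] = 1*9 = 9
A[1]*B[1] = 2*4 = 8
A[2]*B[2] = 4*4 = 16
A[3]*B[3] = 3*9 = 27
A[4]*B[4] = 0*3 = 0
A[5]*B[5] = 6*0 = 0
A[6]*B[6] = 1*8 = 8
Sum = 9 + 8 + 16 + 27 + 0 + 0 + 8 = 68

68


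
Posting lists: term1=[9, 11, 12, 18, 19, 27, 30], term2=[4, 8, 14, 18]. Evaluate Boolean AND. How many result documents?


Boolean AND: find intersection of posting lists
term1 docs: [9, 11, 12, 18, 19, 27, 30]
term2 docs: [4, 8, 14, 18]
Intersection: [18]
|intersection| = 1

1


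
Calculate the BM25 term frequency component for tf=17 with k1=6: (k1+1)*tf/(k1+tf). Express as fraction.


BM25 TF component = (k1+1)*tf / (k1+tf)
k1 = 6, tf = 17
Numerator = (6+1)*17 = 119
Denominator = 6 + 17 = 23
= 119/23 = 119/23

119/23


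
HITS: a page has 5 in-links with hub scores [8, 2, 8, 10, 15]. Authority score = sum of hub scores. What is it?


Authority = sum of hub scores of in-linkers
In-link 1: hub score = 8
In-link 2: hub score = 2
In-link 3: hub score = 8
In-link 4: hub score = 10
In-link 5: hub score = 15
Authority = 8 + 2 + 8 + 10 + 15 = 43

43


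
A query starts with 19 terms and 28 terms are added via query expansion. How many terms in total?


Original terms: 19
Expansion terms: 28
Total = 19 + 28 = 47

47


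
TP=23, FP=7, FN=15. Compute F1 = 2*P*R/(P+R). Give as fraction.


F1 = 2 * P * R / (P + R)
P = TP/(TP+FP) = 23/30 = 23/30
R = TP/(TP+FN) = 23/38 = 23/38
2 * P * R = 2 * 23/30 * 23/38 = 529/570
P + R = 23/30 + 23/38 = 391/285
F1 = 529/570 / 391/285 = 23/34

23/34


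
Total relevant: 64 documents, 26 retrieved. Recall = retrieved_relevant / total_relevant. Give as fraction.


Recall = retrieved_relevant / total_relevant
= 26 / 64
= 26 / (26 + 38)
= 13/32

13/32


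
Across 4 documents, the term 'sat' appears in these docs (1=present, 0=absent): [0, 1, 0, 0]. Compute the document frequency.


Checking each document for 'sat':
Doc 1: absent
Doc 2: present
Doc 3: absent
Doc 4: absent
df = sum of presences = 0 + 1 + 0 + 0 = 1

1


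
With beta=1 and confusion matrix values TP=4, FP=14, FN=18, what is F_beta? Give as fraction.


P = TP/(TP+FP) = 4/18 = 2/9
R = TP/(TP+FN) = 4/22 = 2/11
beta^2 = 1^2 = 1
(1 + beta^2) = 2
Numerator = (1+beta^2)*P*R = 8/99
Denominator = beta^2*P + R = 2/9 + 2/11 = 40/99
F_beta = 1/5

1/5


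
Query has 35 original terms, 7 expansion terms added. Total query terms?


Original terms: 35
Expansion terms: 7
Total = 35 + 7 = 42

42


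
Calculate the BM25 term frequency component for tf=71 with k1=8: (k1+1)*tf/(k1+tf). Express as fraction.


BM25 TF component = (k1+1)*tf / (k1+tf)
k1 = 8, tf = 71
Numerator = (8+1)*71 = 639
Denominator = 8 + 71 = 79
= 639/79 = 639/79

639/79


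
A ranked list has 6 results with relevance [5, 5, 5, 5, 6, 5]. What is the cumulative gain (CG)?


Cumulative Gain = sum of relevance scores
Position 1: rel=5, running sum=5
Position 2: rel=5, running sum=10
Position 3: rel=5, running sum=15
Position 4: rel=5, running sum=20
Position 5: rel=6, running sum=26
Position 6: rel=5, running sum=31
CG = 31

31


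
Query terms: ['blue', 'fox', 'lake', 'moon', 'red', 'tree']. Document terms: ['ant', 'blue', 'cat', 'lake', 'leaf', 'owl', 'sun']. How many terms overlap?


Query terms: ['blue', 'fox', 'lake', 'moon', 'red', 'tree']
Document terms: ['ant', 'blue', 'cat', 'lake', 'leaf', 'owl', 'sun']
Common terms: ['blue', 'lake']
Overlap count = 2

2


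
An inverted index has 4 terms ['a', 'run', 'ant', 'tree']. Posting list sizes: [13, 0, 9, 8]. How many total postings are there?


Summing posting list sizes:
'a': 13 postings
'run': 0 postings
'ant': 9 postings
'tree': 8 postings
Total = 13 + 0 + 9 + 8 = 30

30


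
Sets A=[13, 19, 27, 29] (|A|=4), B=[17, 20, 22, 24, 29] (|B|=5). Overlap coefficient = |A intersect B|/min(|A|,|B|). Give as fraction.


A intersect B = [29]
|A intersect B| = 1
min(|A|, |B|) = min(4, 5) = 4
Overlap = 1 / 4 = 1/4

1/4


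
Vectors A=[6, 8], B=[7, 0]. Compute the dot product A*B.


Dot product = sum of element-wise products
A[0]*B[0] = 6*7 = 42
A[1]*B[1] = 8*0 = 0
Sum = 42 + 0 = 42

42


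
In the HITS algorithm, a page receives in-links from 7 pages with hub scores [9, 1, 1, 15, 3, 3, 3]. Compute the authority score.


Authority = sum of hub scores of in-linkers
In-link 1: hub score = 9
In-link 2: hub score = 1
In-link 3: hub score = 1
In-link 4: hub score = 15
In-link 5: hub score = 3
In-link 6: hub score = 3
In-link 7: hub score = 3
Authority = 9 + 1 + 1 + 15 + 3 + 3 + 3 = 35

35


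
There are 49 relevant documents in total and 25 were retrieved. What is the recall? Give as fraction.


Recall = retrieved_relevant / total_relevant
= 25 / 49
= 25 / (25 + 24)
= 25/49

25/49


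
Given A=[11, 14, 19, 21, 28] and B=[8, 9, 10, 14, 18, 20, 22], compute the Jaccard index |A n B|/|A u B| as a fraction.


A intersect B = [14]
|A intersect B| = 1
A union B = [8, 9, 10, 11, 14, 18, 19, 20, 21, 22, 28]
|A union B| = 11
Jaccard = 1/11 = 1/11

1/11


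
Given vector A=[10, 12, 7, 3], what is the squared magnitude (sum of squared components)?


|A|^2 = sum of squared components
A[0]^2 = 10^2 = 100
A[1]^2 = 12^2 = 144
A[2]^2 = 7^2 = 49
A[3]^2 = 3^2 = 9
Sum = 100 + 144 + 49 + 9 = 302

302


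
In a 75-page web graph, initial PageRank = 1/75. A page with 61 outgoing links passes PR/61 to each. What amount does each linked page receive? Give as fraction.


Initial PR = 1/75 = 1/75
Outlinks = 61
Contribution per link = PR / outlinks
= 1/75 / 61
= 1/4575

1/4575


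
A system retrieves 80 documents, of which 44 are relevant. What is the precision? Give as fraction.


Precision = relevant_retrieved / total_retrieved
= 44 / 80
= 44 / (44 + 36)
= 11/20

11/20


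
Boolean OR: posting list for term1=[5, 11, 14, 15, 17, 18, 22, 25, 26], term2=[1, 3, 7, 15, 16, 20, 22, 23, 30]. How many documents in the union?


Boolean OR: find union of posting lists
term1 docs: [5, 11, 14, 15, 17, 18, 22, 25, 26]
term2 docs: [1, 3, 7, 15, 16, 20, 22, 23, 30]
Union: [1, 3, 5, 7, 11, 14, 15, 16, 17, 18, 20, 22, 23, 25, 26, 30]
|union| = 16

16


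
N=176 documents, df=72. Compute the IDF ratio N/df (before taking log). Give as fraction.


IDF ratio = N / df
= 176 / 72
= 22/9

22/9


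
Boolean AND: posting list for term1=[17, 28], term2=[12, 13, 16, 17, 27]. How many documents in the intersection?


Boolean AND: find intersection of posting lists
term1 docs: [17, 28]
term2 docs: [12, 13, 16, 17, 27]
Intersection: [17]
|intersection| = 1

1


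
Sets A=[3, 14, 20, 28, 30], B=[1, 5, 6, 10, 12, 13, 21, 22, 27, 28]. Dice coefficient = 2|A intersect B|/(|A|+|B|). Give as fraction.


A intersect B = [28]
|A intersect B| = 1
|A| = 5, |B| = 10
Dice = 2*1 / (5+10)
= 2 / 15 = 2/15

2/15


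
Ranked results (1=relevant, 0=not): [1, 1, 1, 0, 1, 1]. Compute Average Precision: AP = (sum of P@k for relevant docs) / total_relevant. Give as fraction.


Computing P@k for each relevant position:
Position 1: relevant, P@1 = 1/1 = 1
Position 2: relevant, P@2 = 2/2 = 1
Position 3: relevant, P@3 = 3/3 = 1
Position 4: not relevant
Position 5: relevant, P@5 = 4/5 = 4/5
Position 6: relevant, P@6 = 5/6 = 5/6
Sum of P@k = 1 + 1 + 1 + 4/5 + 5/6 = 139/30
AP = 139/30 / 5 = 139/150

139/150


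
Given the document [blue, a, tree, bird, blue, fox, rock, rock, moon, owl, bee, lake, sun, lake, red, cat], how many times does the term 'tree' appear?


Document has 16 words
Scanning for 'tree':
Found at positions: [2]
Count = 1

1


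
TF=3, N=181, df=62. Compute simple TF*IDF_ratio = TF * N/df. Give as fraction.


TF * (N/df)
= 3 * (181/62)
= 3 * 181/62
= 543/62

543/62


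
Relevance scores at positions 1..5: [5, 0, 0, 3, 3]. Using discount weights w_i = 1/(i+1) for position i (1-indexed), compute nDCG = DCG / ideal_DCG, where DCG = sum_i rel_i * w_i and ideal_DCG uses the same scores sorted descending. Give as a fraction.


Position discount weights w_i = 1/(i+1) for i=1..5:
Weights = [1/2, 1/3, 1/4, 1/5, 1/6]
Actual relevance: [5, 0, 0, 3, 3]
DCG = 5/2 + 0/3 + 0/4 + 3/5 + 3/6 = 18/5
Ideal relevance (sorted desc): [5, 3, 3, 0, 0]
Ideal DCG = 5/2 + 3/3 + 3/4 + 0/5 + 0/6 = 17/4
nDCG = DCG / ideal_DCG = 18/5 / 17/4 = 72/85

72/85


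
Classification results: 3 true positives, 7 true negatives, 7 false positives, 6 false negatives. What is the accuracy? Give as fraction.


Accuracy = (TP + TN) / (TP + TN + FP + FN)
TP + TN = 3 + 7 = 10
Total = 3 + 7 + 7 + 6 = 23
Accuracy = 10 / 23 = 10/23

10/23


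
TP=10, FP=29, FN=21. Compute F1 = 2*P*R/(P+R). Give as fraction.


F1 = 2 * P * R / (P + R)
P = TP/(TP+FP) = 10/39 = 10/39
R = TP/(TP+FN) = 10/31 = 10/31
2 * P * R = 2 * 10/39 * 10/31 = 200/1209
P + R = 10/39 + 10/31 = 700/1209
F1 = 200/1209 / 700/1209 = 2/7

2/7


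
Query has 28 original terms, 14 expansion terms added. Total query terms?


Original terms: 28
Expansion terms: 14
Total = 28 + 14 = 42

42


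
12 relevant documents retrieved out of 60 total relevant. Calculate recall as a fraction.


Recall = retrieved_relevant / total_relevant
= 12 / 60
= 12 / (12 + 48)
= 1/5

1/5


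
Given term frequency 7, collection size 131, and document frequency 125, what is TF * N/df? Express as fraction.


TF * (N/df)
= 7 * (131/125)
= 7 * 131/125
= 917/125

917/125


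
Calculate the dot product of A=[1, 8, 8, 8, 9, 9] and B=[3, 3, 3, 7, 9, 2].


Dot product = sum of element-wise products
A[0]*B[0] = 1*3 = 3
A[1]*B[1] = 8*3 = 24
A[2]*B[2] = 8*3 = 24
A[3]*B[3] = 8*7 = 56
A[4]*B[4] = 9*9 = 81
A[5]*B[5] = 9*2 = 18
Sum = 3 + 24 + 24 + 56 + 81 + 18 = 206

206


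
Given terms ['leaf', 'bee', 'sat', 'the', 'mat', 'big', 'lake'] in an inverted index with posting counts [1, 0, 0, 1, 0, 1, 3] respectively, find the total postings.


Summing posting list sizes:
'leaf': 1 postings
'bee': 0 postings
'sat': 0 postings
'the': 1 postings
'mat': 0 postings
'big': 1 postings
'lake': 3 postings
Total = 1 + 0 + 0 + 1 + 0 + 1 + 3 = 6

6


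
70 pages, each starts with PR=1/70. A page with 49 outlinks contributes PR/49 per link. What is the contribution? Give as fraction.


Initial PR = 1/70 = 1/70
Outlinks = 49
Contribution per link = PR / outlinks
= 1/70 / 49
= 1/3430

1/3430


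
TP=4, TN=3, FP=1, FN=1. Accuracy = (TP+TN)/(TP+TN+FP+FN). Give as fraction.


Accuracy = (TP + TN) / (TP + TN + FP + FN)
TP + TN = 4 + 3 = 7
Total = 4 + 3 + 1 + 1 = 9
Accuracy = 7 / 9 = 7/9

7/9


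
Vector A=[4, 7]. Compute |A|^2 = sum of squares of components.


|A|^2 = sum of squared components
A[0]^2 = 4^2 = 16
A[1]^2 = 7^2 = 49
Sum = 16 + 49 = 65

65


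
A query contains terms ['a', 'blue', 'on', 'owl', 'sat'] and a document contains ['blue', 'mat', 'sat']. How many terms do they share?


Query terms: ['a', 'blue', 'on', 'owl', 'sat']
Document terms: ['blue', 'mat', 'sat']
Common terms: ['blue', 'sat']
Overlap count = 2

2


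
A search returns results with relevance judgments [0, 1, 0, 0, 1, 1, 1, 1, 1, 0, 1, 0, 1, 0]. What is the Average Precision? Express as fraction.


Computing P@k for each relevant position:
Position 1: not relevant
Position 2: relevant, P@2 = 1/2 = 1/2
Position 3: not relevant
Position 4: not relevant
Position 5: relevant, P@5 = 2/5 = 2/5
Position 6: relevant, P@6 = 3/6 = 1/2
Position 7: relevant, P@7 = 4/7 = 4/7
Position 8: relevant, P@8 = 5/8 = 5/8
Position 9: relevant, P@9 = 6/9 = 2/3
Position 10: not relevant
Position 11: relevant, P@11 = 7/11 = 7/11
Position 12: not relevant
Position 13: relevant, P@13 = 8/13 = 8/13
Position 14: not relevant
Sum of P@k = 1/2 + 2/5 + 1/2 + 4/7 + 5/8 + 2/3 + 7/11 + 8/13 = 542323/120120
AP = 542323/120120 / 8 = 542323/960960

542323/960960


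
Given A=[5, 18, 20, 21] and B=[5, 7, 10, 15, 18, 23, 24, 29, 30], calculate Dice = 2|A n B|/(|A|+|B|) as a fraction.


A intersect B = [5, 18]
|A intersect B| = 2
|A| = 4, |B| = 9
Dice = 2*2 / (4+9)
= 4 / 13 = 4/13

4/13


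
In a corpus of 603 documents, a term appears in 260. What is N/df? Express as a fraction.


IDF ratio = N / df
= 603 / 260
= 603/260

603/260


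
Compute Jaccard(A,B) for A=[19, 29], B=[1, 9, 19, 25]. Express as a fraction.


A intersect B = [19]
|A intersect B| = 1
A union B = [1, 9, 19, 25, 29]
|A union B| = 5
Jaccard = 1/5 = 1/5

1/5


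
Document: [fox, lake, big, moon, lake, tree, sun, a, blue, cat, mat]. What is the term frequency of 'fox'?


Document has 11 words
Scanning for 'fox':
Found at positions: [0]
Count = 1

1


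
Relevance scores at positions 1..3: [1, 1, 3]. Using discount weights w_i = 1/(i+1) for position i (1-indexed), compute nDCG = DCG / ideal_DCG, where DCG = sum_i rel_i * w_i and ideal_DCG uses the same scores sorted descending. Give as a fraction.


Position discount weights w_i = 1/(i+1) for i=1..3:
Weights = [1/2, 1/3, 1/4]
Actual relevance: [1, 1, 3]
DCG = 1/2 + 1/3 + 3/4 = 19/12
Ideal relevance (sorted desc): [3, 1, 1]
Ideal DCG = 3/2 + 1/3 + 1/4 = 25/12
nDCG = DCG / ideal_DCG = 19/12 / 25/12 = 19/25

19/25


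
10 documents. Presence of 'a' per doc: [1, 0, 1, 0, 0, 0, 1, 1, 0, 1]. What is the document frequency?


Checking each document for 'a':
Doc 1: present
Doc 2: absent
Doc 3: present
Doc 4: absent
Doc 5: absent
Doc 6: absent
Doc 7: present
Doc 8: present
Doc 9: absent
Doc 10: present
df = sum of presences = 1 + 0 + 1 + 0 + 0 + 0 + 1 + 1 + 0 + 1 = 5

5


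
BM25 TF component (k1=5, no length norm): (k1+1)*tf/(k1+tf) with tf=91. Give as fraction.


BM25 TF component = (k1+1)*tf / (k1+tf)
k1 = 5, tf = 91
Numerator = (5+1)*91 = 546
Denominator = 5 + 91 = 96
= 546/96 = 91/16

91/16


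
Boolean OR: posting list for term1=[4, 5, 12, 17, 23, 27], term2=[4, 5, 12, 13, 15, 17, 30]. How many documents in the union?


Boolean OR: find union of posting lists
term1 docs: [4, 5, 12, 17, 23, 27]
term2 docs: [4, 5, 12, 13, 15, 17, 30]
Union: [4, 5, 12, 13, 15, 17, 23, 27, 30]
|union| = 9

9


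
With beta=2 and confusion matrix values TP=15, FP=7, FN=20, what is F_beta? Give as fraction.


P = TP/(TP+FP) = 15/22 = 15/22
R = TP/(TP+FN) = 15/35 = 3/7
beta^2 = 2^2 = 4
(1 + beta^2) = 5
Numerator = (1+beta^2)*P*R = 225/154
Denominator = beta^2*P + R = 30/11 + 3/7 = 243/77
F_beta = 25/54

25/54


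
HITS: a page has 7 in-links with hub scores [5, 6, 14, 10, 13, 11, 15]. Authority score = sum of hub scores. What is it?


Authority = sum of hub scores of in-linkers
In-link 1: hub score = 5
In-link 2: hub score = 6
In-link 3: hub score = 14
In-link 4: hub score = 10
In-link 5: hub score = 13
In-link 6: hub score = 11
In-link 7: hub score = 15
Authority = 5 + 6 + 14 + 10 + 13 + 11 + 15 = 74

74


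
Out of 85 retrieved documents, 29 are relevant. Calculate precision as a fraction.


Precision = relevant_retrieved / total_retrieved
= 29 / 85
= 29 / (29 + 56)
= 29/85

29/85


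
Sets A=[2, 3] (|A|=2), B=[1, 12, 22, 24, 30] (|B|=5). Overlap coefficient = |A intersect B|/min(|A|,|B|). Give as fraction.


A intersect B = []
|A intersect B| = 0
min(|A|, |B|) = min(2, 5) = 2
Overlap = 0 / 2 = 0

0


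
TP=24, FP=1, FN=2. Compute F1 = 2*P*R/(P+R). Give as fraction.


F1 = 2 * P * R / (P + R)
P = TP/(TP+FP) = 24/25 = 24/25
R = TP/(TP+FN) = 24/26 = 12/13
2 * P * R = 2 * 24/25 * 12/13 = 576/325
P + R = 24/25 + 12/13 = 612/325
F1 = 576/325 / 612/325 = 16/17

16/17


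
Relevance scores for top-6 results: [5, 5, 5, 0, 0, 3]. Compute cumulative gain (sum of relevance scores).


Cumulative Gain = sum of relevance scores
Position 1: rel=5, running sum=5
Position 2: rel=5, running sum=10
Position 3: rel=5, running sum=15
Position 4: rel=0, running sum=15
Position 5: rel=0, running sum=15
Position 6: rel=3, running sum=18
CG = 18

18


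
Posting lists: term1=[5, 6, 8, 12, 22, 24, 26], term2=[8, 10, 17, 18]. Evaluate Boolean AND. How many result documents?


Boolean AND: find intersection of posting lists
term1 docs: [5, 6, 8, 12, 22, 24, 26]
term2 docs: [8, 10, 17, 18]
Intersection: [8]
|intersection| = 1

1


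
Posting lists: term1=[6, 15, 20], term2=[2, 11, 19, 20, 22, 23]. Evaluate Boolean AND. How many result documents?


Boolean AND: find intersection of posting lists
term1 docs: [6, 15, 20]
term2 docs: [2, 11, 19, 20, 22, 23]
Intersection: [20]
|intersection| = 1

1


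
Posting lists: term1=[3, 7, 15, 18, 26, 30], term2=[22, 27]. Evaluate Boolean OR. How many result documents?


Boolean OR: find union of posting lists
term1 docs: [3, 7, 15, 18, 26, 30]
term2 docs: [22, 27]
Union: [3, 7, 15, 18, 22, 26, 27, 30]
|union| = 8

8


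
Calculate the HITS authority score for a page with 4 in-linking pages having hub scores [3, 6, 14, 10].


Authority = sum of hub scores of in-linkers
In-link 1: hub score = 3
In-link 2: hub score = 6
In-link 3: hub score = 14
In-link 4: hub score = 10
Authority = 3 + 6 + 14 + 10 = 33

33


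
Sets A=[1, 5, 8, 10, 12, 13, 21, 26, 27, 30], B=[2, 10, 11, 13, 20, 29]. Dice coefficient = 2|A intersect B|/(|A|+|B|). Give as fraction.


A intersect B = [10, 13]
|A intersect B| = 2
|A| = 10, |B| = 6
Dice = 2*2 / (10+6)
= 4 / 16 = 1/4

1/4


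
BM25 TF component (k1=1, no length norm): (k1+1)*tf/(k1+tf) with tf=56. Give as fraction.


BM25 TF component = (k1+1)*tf / (k1+tf)
k1 = 1, tf = 56
Numerator = (1+1)*56 = 112
Denominator = 1 + 56 = 57
= 112/57 = 112/57

112/57


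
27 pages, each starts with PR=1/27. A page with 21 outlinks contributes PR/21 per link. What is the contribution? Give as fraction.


Initial PR = 1/27 = 1/27
Outlinks = 21
Contribution per link = PR / outlinks
= 1/27 / 21
= 1/567

1/567


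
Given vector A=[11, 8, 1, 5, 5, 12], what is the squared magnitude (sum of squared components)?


|A|^2 = sum of squared components
A[0]^2 = 11^2 = 121
A[1]^2 = 8^2 = 64
A[2]^2 = 1^2 = 1
A[3]^2 = 5^2 = 25
A[4]^2 = 5^2 = 25
A[5]^2 = 12^2 = 144
Sum = 121 + 64 + 1 + 25 + 25 + 144 = 380

380


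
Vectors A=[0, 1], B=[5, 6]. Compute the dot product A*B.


Dot product = sum of element-wise products
A[0]*B[0] = 0*5 = 0
A[1]*B[1] = 1*6 = 6
Sum = 0 + 6 = 6

6


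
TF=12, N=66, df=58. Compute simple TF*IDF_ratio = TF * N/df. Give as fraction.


TF * (N/df)
= 12 * (66/58)
= 12 * 33/29
= 396/29

396/29


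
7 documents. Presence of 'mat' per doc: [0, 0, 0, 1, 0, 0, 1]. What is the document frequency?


Checking each document for 'mat':
Doc 1: absent
Doc 2: absent
Doc 3: absent
Doc 4: present
Doc 5: absent
Doc 6: absent
Doc 7: present
df = sum of presences = 0 + 0 + 0 + 1 + 0 + 0 + 1 = 2

2


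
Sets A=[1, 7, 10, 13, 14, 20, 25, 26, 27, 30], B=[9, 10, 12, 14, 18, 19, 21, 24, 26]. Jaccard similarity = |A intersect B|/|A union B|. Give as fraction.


A intersect B = [10, 14, 26]
|A intersect B| = 3
A union B = [1, 7, 9, 10, 12, 13, 14, 18, 19, 20, 21, 24, 25, 26, 27, 30]
|A union B| = 16
Jaccard = 3/16 = 3/16

3/16


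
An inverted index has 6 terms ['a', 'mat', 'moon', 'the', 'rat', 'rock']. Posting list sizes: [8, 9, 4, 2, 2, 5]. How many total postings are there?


Summing posting list sizes:
'a': 8 postings
'mat': 9 postings
'moon': 4 postings
'the': 2 postings
'rat': 2 postings
'rock': 5 postings
Total = 8 + 9 + 4 + 2 + 2 + 5 = 30

30


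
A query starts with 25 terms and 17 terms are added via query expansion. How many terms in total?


Original terms: 25
Expansion terms: 17
Total = 25 + 17 = 42

42


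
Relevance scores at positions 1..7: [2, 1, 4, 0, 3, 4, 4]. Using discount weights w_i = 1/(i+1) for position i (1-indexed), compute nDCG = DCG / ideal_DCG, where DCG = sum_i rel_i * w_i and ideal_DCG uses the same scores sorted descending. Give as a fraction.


Position discount weights w_i = 1/(i+1) for i=1..7:
Weights = [1/2, 1/3, 1/4, 1/5, 1/6, 1/7, 1/8]
Actual relevance: [2, 1, 4, 0, 3, 4, 4]
DCG = 2/2 + 1/3 + 4/4 + 0/5 + 3/6 + 4/7 + 4/8 = 82/21
Ideal relevance (sorted desc): [4, 4, 4, 3, 2, 1, 0]
Ideal DCG = 4/2 + 4/3 + 4/4 + 3/5 + 2/6 + 1/7 + 0/8 = 568/105
nDCG = DCG / ideal_DCG = 82/21 / 568/105 = 205/284

205/284


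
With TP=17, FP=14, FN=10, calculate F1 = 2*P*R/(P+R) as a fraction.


F1 = 2 * P * R / (P + R)
P = TP/(TP+FP) = 17/31 = 17/31
R = TP/(TP+FN) = 17/27 = 17/27
2 * P * R = 2 * 17/31 * 17/27 = 578/837
P + R = 17/31 + 17/27 = 986/837
F1 = 578/837 / 986/837 = 17/29

17/29


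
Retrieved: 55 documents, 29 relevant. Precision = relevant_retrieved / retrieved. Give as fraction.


Precision = relevant_retrieved / total_retrieved
= 29 / 55
= 29 / (29 + 26)
= 29/55

29/55


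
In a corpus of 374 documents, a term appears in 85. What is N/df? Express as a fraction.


IDF ratio = N / df
= 374 / 85
= 22/5

22/5


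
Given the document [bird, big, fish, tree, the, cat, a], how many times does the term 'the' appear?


Document has 7 words
Scanning for 'the':
Found at positions: [4]
Count = 1

1


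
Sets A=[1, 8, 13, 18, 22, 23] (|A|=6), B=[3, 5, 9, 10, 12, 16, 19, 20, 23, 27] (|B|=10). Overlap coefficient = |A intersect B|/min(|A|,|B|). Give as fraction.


A intersect B = [23]
|A intersect B| = 1
min(|A|, |B|) = min(6, 10) = 6
Overlap = 1 / 6 = 1/6

1/6


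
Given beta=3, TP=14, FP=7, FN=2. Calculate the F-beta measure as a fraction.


P = TP/(TP+FP) = 14/21 = 2/3
R = TP/(TP+FN) = 14/16 = 7/8
beta^2 = 3^2 = 9
(1 + beta^2) = 10
Numerator = (1+beta^2)*P*R = 35/6
Denominator = beta^2*P + R = 6 + 7/8 = 55/8
F_beta = 28/33

28/33


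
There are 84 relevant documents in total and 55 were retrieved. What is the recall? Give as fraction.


Recall = retrieved_relevant / total_relevant
= 55 / 84
= 55 / (55 + 29)
= 55/84

55/84


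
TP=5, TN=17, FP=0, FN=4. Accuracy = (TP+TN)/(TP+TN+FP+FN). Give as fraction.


Accuracy = (TP + TN) / (TP + TN + FP + FN)
TP + TN = 5 + 17 = 22
Total = 5 + 17 + 0 + 4 = 26
Accuracy = 22 / 26 = 11/13

11/13


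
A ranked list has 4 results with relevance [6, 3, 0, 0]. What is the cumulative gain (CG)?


Cumulative Gain = sum of relevance scores
Position 1: rel=6, running sum=6
Position 2: rel=3, running sum=9
Position 3: rel=0, running sum=9
Position 4: rel=0, running sum=9
CG = 9

9


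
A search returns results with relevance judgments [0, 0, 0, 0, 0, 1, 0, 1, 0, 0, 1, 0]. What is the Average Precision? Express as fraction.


Computing P@k for each relevant position:
Position 1: not relevant
Position 2: not relevant
Position 3: not relevant
Position 4: not relevant
Position 5: not relevant
Position 6: relevant, P@6 = 1/6 = 1/6
Position 7: not relevant
Position 8: relevant, P@8 = 2/8 = 1/4
Position 9: not relevant
Position 10: not relevant
Position 11: relevant, P@11 = 3/11 = 3/11
Position 12: not relevant
Sum of P@k = 1/6 + 1/4 + 3/11 = 91/132
AP = 91/132 / 3 = 91/396

91/396


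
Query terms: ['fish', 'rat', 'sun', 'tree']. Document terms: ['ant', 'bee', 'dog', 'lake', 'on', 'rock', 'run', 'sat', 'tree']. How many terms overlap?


Query terms: ['fish', 'rat', 'sun', 'tree']
Document terms: ['ant', 'bee', 'dog', 'lake', 'on', 'rock', 'run', 'sat', 'tree']
Common terms: ['tree']
Overlap count = 1

1


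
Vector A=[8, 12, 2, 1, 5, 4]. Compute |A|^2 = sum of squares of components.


|A|^2 = sum of squared components
A[0]^2 = 8^2 = 64
A[1]^2 = 12^2 = 144
A[2]^2 = 2^2 = 4
A[3]^2 = 1^2 = 1
A[4]^2 = 5^2 = 25
A[5]^2 = 4^2 = 16
Sum = 64 + 144 + 4 + 1 + 25 + 16 = 254

254


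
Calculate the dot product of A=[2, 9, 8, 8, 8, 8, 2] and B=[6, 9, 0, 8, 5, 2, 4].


Dot product = sum of element-wise products
A[0]*B[0] = 2*6 = 12
A[1]*B[1] = 9*9 = 81
A[2]*B[2] = 8*0 = 0
A[3]*B[3] = 8*8 = 64
A[4]*B[4] = 8*5 = 40
A[5]*B[5] = 8*2 = 16
A[6]*B[6] = 2*4 = 8
Sum = 12 + 81 + 0 + 64 + 40 + 16 + 8 = 221

221


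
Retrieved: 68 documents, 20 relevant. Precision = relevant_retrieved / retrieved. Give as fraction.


Precision = relevant_retrieved / total_retrieved
= 20 / 68
= 20 / (20 + 48)
= 5/17

5/17


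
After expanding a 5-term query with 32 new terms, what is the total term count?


Original terms: 5
Expansion terms: 32
Total = 5 + 32 = 37

37


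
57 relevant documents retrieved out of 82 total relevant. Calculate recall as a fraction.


Recall = retrieved_relevant / total_relevant
= 57 / 82
= 57 / (57 + 25)
= 57/82

57/82


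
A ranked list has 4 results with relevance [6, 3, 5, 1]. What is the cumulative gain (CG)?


Cumulative Gain = sum of relevance scores
Position 1: rel=6, running sum=6
Position 2: rel=3, running sum=9
Position 3: rel=5, running sum=14
Position 4: rel=1, running sum=15
CG = 15

15


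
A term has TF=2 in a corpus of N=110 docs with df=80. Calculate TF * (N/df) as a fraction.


TF * (N/df)
= 2 * (110/80)
= 2 * 11/8
= 11/4

11/4


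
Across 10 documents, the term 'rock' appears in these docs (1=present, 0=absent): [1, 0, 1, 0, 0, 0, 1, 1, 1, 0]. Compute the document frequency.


Checking each document for 'rock':
Doc 1: present
Doc 2: absent
Doc 3: present
Doc 4: absent
Doc 5: absent
Doc 6: absent
Doc 7: present
Doc 8: present
Doc 9: present
Doc 10: absent
df = sum of presences = 1 + 0 + 1 + 0 + 0 + 0 + 1 + 1 + 1 + 0 = 5

5


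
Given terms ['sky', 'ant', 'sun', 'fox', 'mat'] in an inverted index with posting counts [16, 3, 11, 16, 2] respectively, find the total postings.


Summing posting list sizes:
'sky': 16 postings
'ant': 3 postings
'sun': 11 postings
'fox': 16 postings
'mat': 2 postings
Total = 16 + 3 + 11 + 16 + 2 = 48

48


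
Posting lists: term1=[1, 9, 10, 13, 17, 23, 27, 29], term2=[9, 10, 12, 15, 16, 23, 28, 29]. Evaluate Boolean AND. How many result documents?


Boolean AND: find intersection of posting lists
term1 docs: [1, 9, 10, 13, 17, 23, 27, 29]
term2 docs: [9, 10, 12, 15, 16, 23, 28, 29]
Intersection: [9, 10, 23, 29]
|intersection| = 4

4


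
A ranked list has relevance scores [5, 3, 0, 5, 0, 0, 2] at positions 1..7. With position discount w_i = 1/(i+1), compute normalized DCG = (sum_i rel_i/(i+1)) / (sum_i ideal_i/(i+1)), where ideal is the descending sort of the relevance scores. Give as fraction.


Position discount weights w_i = 1/(i+1) for i=1..7:
Weights = [1/2, 1/3, 1/4, 1/5, 1/6, 1/7, 1/8]
Actual relevance: [5, 3, 0, 5, 0, 0, 2]
DCG = 5/2 + 3/3 + 0/4 + 5/5 + 0/6 + 0/7 + 2/8 = 19/4
Ideal relevance (sorted desc): [5, 5, 3, 2, 0, 0, 0]
Ideal DCG = 5/2 + 5/3 + 3/4 + 2/5 + 0/6 + 0/7 + 0/8 = 319/60
nDCG = DCG / ideal_DCG = 19/4 / 319/60 = 285/319

285/319


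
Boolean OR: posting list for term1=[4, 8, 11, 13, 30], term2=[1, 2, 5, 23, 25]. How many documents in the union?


Boolean OR: find union of posting lists
term1 docs: [4, 8, 11, 13, 30]
term2 docs: [1, 2, 5, 23, 25]
Union: [1, 2, 4, 5, 8, 11, 13, 23, 25, 30]
|union| = 10

10


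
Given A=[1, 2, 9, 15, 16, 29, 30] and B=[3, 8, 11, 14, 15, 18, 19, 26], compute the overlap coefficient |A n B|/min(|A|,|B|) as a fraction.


A intersect B = [15]
|A intersect B| = 1
min(|A|, |B|) = min(7, 8) = 7
Overlap = 1 / 7 = 1/7

1/7


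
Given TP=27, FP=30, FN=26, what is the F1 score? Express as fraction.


F1 = 2 * P * R / (P + R)
P = TP/(TP+FP) = 27/57 = 9/19
R = TP/(TP+FN) = 27/53 = 27/53
2 * P * R = 2 * 9/19 * 27/53 = 486/1007
P + R = 9/19 + 27/53 = 990/1007
F1 = 486/1007 / 990/1007 = 27/55

27/55


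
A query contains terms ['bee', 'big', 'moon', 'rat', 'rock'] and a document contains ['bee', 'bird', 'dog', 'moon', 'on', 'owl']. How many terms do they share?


Query terms: ['bee', 'big', 'moon', 'rat', 'rock']
Document terms: ['bee', 'bird', 'dog', 'moon', 'on', 'owl']
Common terms: ['bee', 'moon']
Overlap count = 2

2


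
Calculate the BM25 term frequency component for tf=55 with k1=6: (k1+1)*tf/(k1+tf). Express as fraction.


BM25 TF component = (k1+1)*tf / (k1+tf)
k1 = 6, tf = 55
Numerator = (6+1)*55 = 385
Denominator = 6 + 55 = 61
= 385/61 = 385/61

385/61


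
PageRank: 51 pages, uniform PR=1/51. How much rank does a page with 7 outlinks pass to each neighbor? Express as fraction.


Initial PR = 1/51 = 1/51
Outlinks = 7
Contribution per link = PR / outlinks
= 1/51 / 7
= 1/357

1/357


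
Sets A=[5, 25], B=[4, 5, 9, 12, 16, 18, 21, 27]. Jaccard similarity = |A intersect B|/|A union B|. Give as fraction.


A intersect B = [5]
|A intersect B| = 1
A union B = [4, 5, 9, 12, 16, 18, 21, 25, 27]
|A union B| = 9
Jaccard = 1/9 = 1/9

1/9


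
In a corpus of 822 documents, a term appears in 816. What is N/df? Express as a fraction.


IDF ratio = N / df
= 822 / 816
= 137/136

137/136


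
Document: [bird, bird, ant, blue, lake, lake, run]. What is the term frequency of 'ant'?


Document has 7 words
Scanning for 'ant':
Found at positions: [2]
Count = 1

1


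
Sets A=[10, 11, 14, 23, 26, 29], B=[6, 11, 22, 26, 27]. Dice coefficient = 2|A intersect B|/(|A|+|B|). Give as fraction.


A intersect B = [11, 26]
|A intersect B| = 2
|A| = 6, |B| = 5
Dice = 2*2 / (6+5)
= 4 / 11 = 4/11

4/11


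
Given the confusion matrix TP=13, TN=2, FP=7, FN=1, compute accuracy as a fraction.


Accuracy = (TP + TN) / (TP + TN + FP + FN)
TP + TN = 13 + 2 = 15
Total = 13 + 2 + 7 + 1 = 23
Accuracy = 15 / 23 = 15/23

15/23


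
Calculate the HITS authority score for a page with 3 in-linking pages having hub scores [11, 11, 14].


Authority = sum of hub scores of in-linkers
In-link 1: hub score = 11
In-link 2: hub score = 11
In-link 3: hub score = 14
Authority = 11 + 11 + 14 = 36

36


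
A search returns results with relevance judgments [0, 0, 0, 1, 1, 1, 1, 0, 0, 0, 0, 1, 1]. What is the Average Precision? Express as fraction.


Computing P@k for each relevant position:
Position 1: not relevant
Position 2: not relevant
Position 3: not relevant
Position 4: relevant, P@4 = 1/4 = 1/4
Position 5: relevant, P@5 = 2/5 = 2/5
Position 6: relevant, P@6 = 3/6 = 1/2
Position 7: relevant, P@7 = 4/7 = 4/7
Position 8: not relevant
Position 9: not relevant
Position 10: not relevant
Position 11: not relevant
Position 12: relevant, P@12 = 5/12 = 5/12
Position 13: relevant, P@13 = 6/13 = 6/13
Sum of P@k = 1/4 + 2/5 + 1/2 + 4/7 + 5/12 + 6/13 = 7097/2730
AP = 7097/2730 / 6 = 7097/16380

7097/16380


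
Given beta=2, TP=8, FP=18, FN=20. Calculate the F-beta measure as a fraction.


P = TP/(TP+FP) = 8/26 = 4/13
R = TP/(TP+FN) = 8/28 = 2/7
beta^2 = 2^2 = 4
(1 + beta^2) = 5
Numerator = (1+beta^2)*P*R = 40/91
Denominator = beta^2*P + R = 16/13 + 2/7 = 138/91
F_beta = 20/69

20/69


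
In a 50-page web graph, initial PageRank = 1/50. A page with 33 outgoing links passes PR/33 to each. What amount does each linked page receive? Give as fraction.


Initial PR = 1/50 = 1/50
Outlinks = 33
Contribution per link = PR / outlinks
= 1/50 / 33
= 1/1650

1/1650


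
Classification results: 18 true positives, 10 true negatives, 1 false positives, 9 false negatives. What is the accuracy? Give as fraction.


Accuracy = (TP + TN) / (TP + TN + FP + FN)
TP + TN = 18 + 10 = 28
Total = 18 + 10 + 1 + 9 = 38
Accuracy = 28 / 38 = 14/19

14/19


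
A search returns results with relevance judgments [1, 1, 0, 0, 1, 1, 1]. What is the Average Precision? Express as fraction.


Computing P@k for each relevant position:
Position 1: relevant, P@1 = 1/1 = 1
Position 2: relevant, P@2 = 2/2 = 1
Position 3: not relevant
Position 4: not relevant
Position 5: relevant, P@5 = 3/5 = 3/5
Position 6: relevant, P@6 = 4/6 = 2/3
Position 7: relevant, P@7 = 5/7 = 5/7
Sum of P@k = 1 + 1 + 3/5 + 2/3 + 5/7 = 418/105
AP = 418/105 / 5 = 418/525

418/525


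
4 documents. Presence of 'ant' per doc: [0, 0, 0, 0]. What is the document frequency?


Checking each document for 'ant':
Doc 1: absent
Doc 2: absent
Doc 3: absent
Doc 4: absent
df = sum of presences = 0 + 0 + 0 + 0 = 0

0


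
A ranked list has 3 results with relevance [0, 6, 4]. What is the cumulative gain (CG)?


Cumulative Gain = sum of relevance scores
Position 1: rel=0, running sum=0
Position 2: rel=6, running sum=6
Position 3: rel=4, running sum=10
CG = 10

10


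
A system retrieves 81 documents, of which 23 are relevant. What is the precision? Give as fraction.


Precision = relevant_retrieved / total_retrieved
= 23 / 81
= 23 / (23 + 58)
= 23/81

23/81


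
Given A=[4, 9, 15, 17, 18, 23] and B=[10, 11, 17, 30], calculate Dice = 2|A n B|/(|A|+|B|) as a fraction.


A intersect B = [17]
|A intersect B| = 1
|A| = 6, |B| = 4
Dice = 2*1 / (6+4)
= 2 / 10 = 1/5

1/5


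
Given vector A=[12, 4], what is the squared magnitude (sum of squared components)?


|A|^2 = sum of squared components
A[0]^2 = 12^2 = 144
A[1]^2 = 4^2 = 16
Sum = 144 + 16 = 160

160


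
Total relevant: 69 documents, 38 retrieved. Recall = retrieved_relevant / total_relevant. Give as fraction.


Recall = retrieved_relevant / total_relevant
= 38 / 69
= 38 / (38 + 31)
= 38/69

38/69


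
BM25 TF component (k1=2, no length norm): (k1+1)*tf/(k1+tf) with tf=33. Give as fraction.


BM25 TF component = (k1+1)*tf / (k1+tf)
k1 = 2, tf = 33
Numerator = (2+1)*33 = 99
Denominator = 2 + 33 = 35
= 99/35 = 99/35

99/35


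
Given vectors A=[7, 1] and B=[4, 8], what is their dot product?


Dot product = sum of element-wise products
A[0]*B[0] = 7*4 = 28
A[1]*B[1] = 1*8 = 8
Sum = 28 + 8 = 36

36


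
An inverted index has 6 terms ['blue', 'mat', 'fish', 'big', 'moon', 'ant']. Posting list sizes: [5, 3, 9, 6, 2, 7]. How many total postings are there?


Summing posting list sizes:
'blue': 5 postings
'mat': 3 postings
'fish': 9 postings
'big': 6 postings
'moon': 2 postings
'ant': 7 postings
Total = 5 + 3 + 9 + 6 + 2 + 7 = 32

32


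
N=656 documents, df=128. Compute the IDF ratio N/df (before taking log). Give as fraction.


IDF ratio = N / df
= 656 / 128
= 41/8

41/8


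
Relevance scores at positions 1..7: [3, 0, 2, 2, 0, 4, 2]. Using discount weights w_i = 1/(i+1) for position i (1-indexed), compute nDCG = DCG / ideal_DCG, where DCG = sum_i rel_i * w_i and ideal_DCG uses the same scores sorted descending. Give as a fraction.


Position discount weights w_i = 1/(i+1) for i=1..7:
Weights = [1/2, 1/3, 1/4, 1/5, 1/6, 1/7, 1/8]
Actual relevance: [3, 0, 2, 2, 0, 4, 2]
DCG = 3/2 + 0/3 + 2/4 + 2/5 + 0/6 + 4/7 + 2/8 = 451/140
Ideal relevance (sorted desc): [4, 3, 2, 2, 2, 0, 0]
Ideal DCG = 4/2 + 3/3 + 2/4 + 2/5 + 2/6 + 0/7 + 0/8 = 127/30
nDCG = DCG / ideal_DCG = 451/140 / 127/30 = 1353/1778

1353/1778


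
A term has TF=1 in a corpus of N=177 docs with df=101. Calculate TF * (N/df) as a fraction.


TF * (N/df)
= 1 * (177/101)
= 1 * 177/101
= 177/101

177/101


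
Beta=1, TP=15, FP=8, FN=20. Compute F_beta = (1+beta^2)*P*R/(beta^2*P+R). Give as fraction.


P = TP/(TP+FP) = 15/23 = 15/23
R = TP/(TP+FN) = 15/35 = 3/7
beta^2 = 1^2 = 1
(1 + beta^2) = 2
Numerator = (1+beta^2)*P*R = 90/161
Denominator = beta^2*P + R = 15/23 + 3/7 = 174/161
F_beta = 15/29

15/29


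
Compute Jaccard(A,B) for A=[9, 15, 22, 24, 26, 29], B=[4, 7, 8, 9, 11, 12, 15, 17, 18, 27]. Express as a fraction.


A intersect B = [9, 15]
|A intersect B| = 2
A union B = [4, 7, 8, 9, 11, 12, 15, 17, 18, 22, 24, 26, 27, 29]
|A union B| = 14
Jaccard = 2/14 = 1/7

1/7
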